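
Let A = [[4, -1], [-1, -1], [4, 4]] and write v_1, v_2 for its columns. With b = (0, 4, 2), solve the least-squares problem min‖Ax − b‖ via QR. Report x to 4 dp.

x = (0.0471, 0.1882)

q_1 = v_1/‖v_1‖ = (4, -1, 4)/5.7446 = (0.6963, -0.1741, 0.6963).
r_{12} = q_1·v_2 = 2.2630.
u_2 = v_2 − 2.2630·q_1 = (-2.5758, -0.6061, 2.4242).
‖u_2‖ = 3.5887, so q_2 = (-0.7177, -0.1689, 0.6755).
Qᵀb = (0.6963, 0.6755).
Back-substitute: x_2 = 0.6755/3.5887 = 0.1882.
x_1 = (0.6963 − 2.2630·0.1882)/5.7446 = 0.0471.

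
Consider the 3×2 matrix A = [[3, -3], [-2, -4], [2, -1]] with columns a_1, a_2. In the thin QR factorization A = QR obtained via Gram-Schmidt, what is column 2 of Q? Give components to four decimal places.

e_2 = (-0.4895, -0.8625, -0.1282)

a_1 = (3, -2, 2); ‖a_1‖ = 4.1231, so e_1 = (0.7276, -0.4851, 0.4851).
e_1·a_2 = 0.7276·(-3) + (-0.4851)·(-4) + 0.4851·(-1) = -0.7276.
u_2 = a_2 + 0.7276·e_1 = (-2.4706, -4.3529, -0.6471).
‖u_2‖ = 5.0468, so e_2 = (-0.4895, -0.8625, -0.1282).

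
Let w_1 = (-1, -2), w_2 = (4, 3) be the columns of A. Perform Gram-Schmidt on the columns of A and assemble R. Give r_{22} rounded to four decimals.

e_1 = w_1/‖w_1‖ = (-1, -2)/2.2361 = (-0.4472, -0.8944).
r_{12} = e_1·w_2 = -4.4721.
u_2 = w_2 + 4.4721·e_1 = (2.0000, -1.0000).
r_{22} = ‖u_2‖ = 2.2361.

r_{22} = 2.2361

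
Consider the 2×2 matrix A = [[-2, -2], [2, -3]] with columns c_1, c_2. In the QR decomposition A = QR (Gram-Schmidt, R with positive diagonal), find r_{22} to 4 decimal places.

r_{22} = 3.5355

e_1 = c_1/‖c_1‖ = (-2, 2)/2.8284 = (-0.7071, 0.7071).
r_{12} = e_1·c_2 = -0.7071.
u_2 = c_2 + 0.7071·e_1 = (-2.5000, -2.5000).
r_{22} = ‖u_2‖ = 3.5355.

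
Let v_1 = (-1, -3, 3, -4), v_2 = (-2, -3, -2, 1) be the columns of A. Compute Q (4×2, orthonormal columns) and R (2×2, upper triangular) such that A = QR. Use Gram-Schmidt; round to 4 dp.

Q = [[-0.1690, -0.4650], [-0.5071, -0.6874], [0.5071, -0.4920], [-0.6761, 0.2628]], R = [[5.9161, 0.1690], [0.0000, 4.2393]]

v_1 = (-1, -3, 3, -4); ‖v_1‖ = 5.9161, so q_1 = (-0.1690, -0.5071, 0.5071, -0.6761).
q_1·v_2 = (-0.1690)·(-2) + (-0.5071)·(-3) + 0.5071·(-2) + (-0.6761)·1 = 0.1690.
u_2 = v_2 − 0.1690·q_1 = (-1.9714, -2.9143, -2.0857, 1.1143).
‖u_2‖ = 4.2393, so q_2 = (-0.4650, -0.6874, -0.4920, 0.2628).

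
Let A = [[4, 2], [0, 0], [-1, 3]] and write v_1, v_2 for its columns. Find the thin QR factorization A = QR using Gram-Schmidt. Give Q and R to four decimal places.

Q = [[0.9701, 0.2425], [0.0000, 0.0000], [-0.2425, 0.9701]], R = [[4.1231, 1.2127], [0.0000, 3.3955]]

e_1 = v_1/‖v_1‖ = (4, 0, -1)/4.1231 = (0.9701, 0.0000, -0.2425).
r_{12} = e_1·v_2 = 1.2127.
u_2 = v_2 − 1.2127·e_1 = (0.8235, 0.0000, 3.2941).
‖u_2‖ = 3.3955, so e_2 = (0.2425, 0.0000, 0.9701).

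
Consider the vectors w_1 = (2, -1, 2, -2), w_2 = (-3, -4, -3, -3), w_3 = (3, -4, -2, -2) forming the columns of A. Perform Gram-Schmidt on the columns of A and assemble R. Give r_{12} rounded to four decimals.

q_1 = w_1/‖w_1‖ = (2, -1, 2, -2)/3.6056 = (0.5547, -0.2774, 0.5547, -0.5547).
r_{12} = q_1·w_2 = -0.5547.

r_{12} = -0.5547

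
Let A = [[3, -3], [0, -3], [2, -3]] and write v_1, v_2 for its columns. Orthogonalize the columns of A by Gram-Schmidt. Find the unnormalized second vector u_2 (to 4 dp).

u_2 = (0.4615, -3.0000, -0.6923)

q_1 = v_1/‖v_1‖ = (3, 0, 2)/3.6056 = (0.8321, 0.0000, 0.5547).
r_{12} = q_1·v_2 = -4.1603.
u_2 = v_2 + 4.1603·q_1 = (0.4615, -3.0000, -0.6923).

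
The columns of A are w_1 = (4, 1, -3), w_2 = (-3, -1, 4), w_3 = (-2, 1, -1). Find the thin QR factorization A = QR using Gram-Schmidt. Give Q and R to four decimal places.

Q = [[0.7845, 0.6042, -0.1400], [0.1961, -0.0275, 0.9802], [-0.5883, 0.7964, 0.1400]], R = [[5.0990, -4.9029, -0.7845], [0.0000, 1.4005, -2.0322], [0.0000, 0.0000, 1.1202]]

q_1 = w_1/‖w_1‖ = (4, 1, -3)/5.0990 = (0.7845, 0.1961, -0.5883).
r_{12} = q_1·w_2 = -4.9029.
u_2 = w_2 + 4.9029·q_1 = (0.8462, -0.0385, 1.1154).
‖u_2‖ = 1.4005, so q_2 = (0.6042, -0.0275, 0.7964).
r_{13} = q_1·w_3 = -0.7845; r_{23} = q_2·w_3 = -2.0322.
u_3 = w_3 + 0.7845·q_1 + 2.0322·q_2 = (-0.1569, 1.0980, 0.1569).
‖u_3‖ = 1.1202, so q_3 = (-0.1400, 0.9802, 0.1400).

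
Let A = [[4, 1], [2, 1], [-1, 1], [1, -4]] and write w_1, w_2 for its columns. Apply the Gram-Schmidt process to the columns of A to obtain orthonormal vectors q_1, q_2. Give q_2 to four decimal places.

q_2 = (0.1879, 0.2088, 0.2401, -0.9292)

q_1 = w_1/‖w_1‖ = (4, 2, -1, 1)/4.6904 = (0.8528, 0.4264, -0.2132, 0.2132).
r_{12} = q_1·w_2 = 0.2132.
u_2 = w_2 − 0.2132·q_1 = (0.8182, 0.9091, 1.0455, -4.0455).
‖u_2‖ = 4.3537, so q_2 = (0.1879, 0.2088, 0.2401, -0.9292).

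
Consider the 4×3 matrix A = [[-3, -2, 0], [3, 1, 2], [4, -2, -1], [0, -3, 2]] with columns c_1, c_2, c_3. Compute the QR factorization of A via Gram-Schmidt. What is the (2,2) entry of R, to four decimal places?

c_1 = (-3, 3, 4, 0); ‖c_1‖ = 5.8310, so q_1 = (-0.5145, 0.5145, 0.6860, 0.0000).
q_1·c_2 = (-0.5145)·(-2) + 0.5145·1 + 0.6860·(-2) + 0.0000·(-3) = 0.1715.
u_2 = c_2 − 0.1715·q_1 = (-1.9118, 0.9118, -2.1176, -3.0000).
r_{22} = ‖u_2‖ = 4.2392.

r_{22} = 4.2392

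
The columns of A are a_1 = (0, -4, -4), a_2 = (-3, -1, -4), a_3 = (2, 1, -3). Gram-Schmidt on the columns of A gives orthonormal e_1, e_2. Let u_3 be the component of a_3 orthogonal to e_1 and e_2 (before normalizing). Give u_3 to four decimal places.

a_1 = (0, -4, -4); ‖a_1‖ = 5.6569, so e_1 = (0.0000, -0.7071, -0.7071).
e_1·a_2 = 0.0000·(-3) + (-0.7071)·(-1) + (-0.7071)·(-4) = 3.5355.
u_2 = a_2 − 3.5355·e_1 = (-3.0000, 1.5000, -1.5000).
‖u_2‖ = 3.6742, so e_2 = (-0.8165, 0.4082, -0.4082).
e_1·a_3 = 0.0000·2 + (-0.7071)·1 + (-0.7071)·(-3) = 1.4142; e_2·a_3 = (-0.8165)·2 + 0.4082·1 + (-0.4082)·(-3) = 0.0000.
u_3 = a_3 − 1.4142·e_1 − 0.0000·e_2 = (2.0000, 2.0000, -2.0000).

u_3 = (2.0000, 2.0000, -2.0000)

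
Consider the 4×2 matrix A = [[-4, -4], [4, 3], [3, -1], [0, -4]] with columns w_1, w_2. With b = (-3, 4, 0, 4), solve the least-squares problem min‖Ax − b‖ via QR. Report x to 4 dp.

x = (0.8897, -0.3391)

e_1 = w_1/‖w_1‖ = (-4, 4, 3, 0)/6.4031 = (-0.6247, 0.6247, 0.4685, 0.0000).
r_{12} = e_1·w_2 = 3.9043.
u_2 = w_2 − 3.9043·e_1 = (-1.5610, 0.5610, -2.8293, -4.0000).
‖u_2‖ = 5.1726, so e_2 = (-0.3018, 0.1085, -0.5470, -0.7733).
Qᵀb = (4.3729, -1.7541).
Back-substitute: x_2 = -1.7541/5.1726 = -0.3391.
x_1 = (4.3729 − 3.9043·(-0.3391))/6.4031 = 0.8897.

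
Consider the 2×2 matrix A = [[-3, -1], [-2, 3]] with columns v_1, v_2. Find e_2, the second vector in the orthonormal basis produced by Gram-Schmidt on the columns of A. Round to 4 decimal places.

e_2 = (-0.5547, 0.8321)

v_1 = (-3, -2); ‖v_1‖ = 3.6056, so e_1 = (-0.8321, -0.5547).
e_1·v_2 = (-0.8321)·(-1) + (-0.5547)·3 = -0.8321.
u_2 = v_2 + 0.8321·e_1 = (-1.6923, 2.5385).
‖u_2‖ = 3.0509, so e_2 = (-0.5547, 0.8321).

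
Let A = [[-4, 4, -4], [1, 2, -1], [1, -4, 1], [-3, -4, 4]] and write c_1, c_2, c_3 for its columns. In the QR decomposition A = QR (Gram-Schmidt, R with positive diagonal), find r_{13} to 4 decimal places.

r_{13} = 0.7698

e_1 = c_1/‖c_1‖ = (-4, 1, 1, -3)/5.1962 = (-0.7698, 0.1925, 0.1925, -0.5774).
r_{13} = e_1·c_3 = 0.7698.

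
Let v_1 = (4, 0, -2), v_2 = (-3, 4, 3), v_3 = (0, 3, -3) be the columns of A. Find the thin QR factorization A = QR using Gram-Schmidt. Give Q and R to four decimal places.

v_1 = (4, 0, -2); ‖v_1‖ = 4.4721, so q_1 = (0.8944, 0.0000, -0.4472).
q_1·v_2 = 0.8944·(-3) + 0.0000·4 + (-0.4472)·3 = -4.0249.
u_2 = v_2 + 4.0249·q_1 = (0.6000, 4.0000, 1.2000).
‖u_2‖ = 4.2190, so q_2 = (0.1422, 0.9481, 0.2844).
q_1·v_3 = 0.8944·0 + 0.0000·3 + (-0.4472)·(-3) = 1.3416; q_2·v_3 = 0.1422·0 + 0.9481·3 + 0.2844·(-3) = 1.9910.
u_3 = v_3 − 1.3416·q_1 − 1.9910·q_2 = (-1.4831, 1.1124, -2.9663).
‖u_3‖ = 3.4980, so q_3 = (-0.4240, 0.3180, -0.8480).

Q = [[0.8944, 0.1422, -0.4240], [0.0000, 0.9481, 0.3180], [-0.4472, 0.2844, -0.8480]], R = [[4.4721, -4.0249, 1.3416], [0.0000, 4.2190, 1.9910], [0.0000, 0.0000, 3.4980]]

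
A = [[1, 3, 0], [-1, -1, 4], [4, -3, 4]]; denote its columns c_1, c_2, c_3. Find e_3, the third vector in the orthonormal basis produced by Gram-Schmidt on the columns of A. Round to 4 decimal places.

e_3 = (0.4198, 0.8996, 0.1200)

c_1 = (1, -1, 4); ‖c_1‖ = 4.2426, so e_1 = (0.2357, -0.2357, 0.9428).
e_1·c_2 = 0.2357·3 + (-0.2357)·(-1) + 0.9428·(-3) = -1.8856.
u_2 = c_2 + 1.8856·e_1 = (3.4444, -1.4444, -1.2222).
‖u_2‖ = 3.9299, so e_2 = (0.8765, -0.3675, -0.3110).
e_1·c_3 = 0.2357·0 + (-0.2357)·4 + 0.9428·4 = 2.8284; e_2·c_3 = 0.8765·0 + (-0.3675)·4 + (-0.3110)·4 = -2.7142.
u_3 = c_3 − 2.8284·e_1 + 2.7142·e_2 = (1.7122, 3.6691, 0.4892).
‖u_3‖ = 4.0784, so e_3 = (0.4198, 0.8996, 0.1200).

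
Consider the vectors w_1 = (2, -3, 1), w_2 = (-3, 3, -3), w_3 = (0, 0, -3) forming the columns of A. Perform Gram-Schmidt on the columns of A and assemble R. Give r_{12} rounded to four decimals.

r_{12} = -4.8107

w_1 = (2, -3, 1); ‖w_1‖ = 3.7417, so q_1 = (0.5345, -0.8018, 0.2673).
r_{12} = q_1·w_2 = -4.8107.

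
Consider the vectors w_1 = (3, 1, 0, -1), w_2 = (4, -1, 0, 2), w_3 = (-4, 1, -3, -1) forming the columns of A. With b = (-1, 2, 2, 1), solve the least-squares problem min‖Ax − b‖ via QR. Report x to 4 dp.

x = (-0.1708, -0.5726, -0.5032)

w_1 = (3, 1, 0, -1); ‖w_1‖ = 3.3166, so e_1 = (0.9045, 0.3015, 0.0000, -0.3015).
e_1·w_2 = 0.9045·4 + 0.3015·(-1) + 0.0000·0 + (-0.3015)·2 = 2.7136.
u_2 = w_2 − 2.7136·e_1 = (1.5455, -1.8182, 0.0000, 2.8182).
‖u_2‖ = 3.6927, so e_2 = (0.4185, -0.4924, 0.0000, 0.7632).
e_1·w_3 = 0.9045·(-4) + 0.3015·1 + 0.0000·(-3) + (-0.3015)·(-1) = -3.0151; e_2·w_3 = 0.4185·(-4) + (-0.4924)·1 + 0.0000·(-3) + 0.7632·(-1) = -2.9296.
u_3 = w_3 + 3.0151·e_1 + 2.9296·e_2 = (-0.0467, 0.4667, -3.0000, 0.3267).
‖u_3‖ = 3.0540, so e_3 = (-0.0153, 0.1528, -0.9823, 0.1070).
Qᵀb = (-0.6030, -0.6401, -1.5368).
Back-substitute: x_3 = -1.5368/3.0540 = -0.5032.
x_2 = (-0.6401 + 2.9296·(-0.5032))/3.6927 = -0.5726.
x_1 = (-0.6030 − 2.7136·(-0.5726) + 3.0151·(-0.5032))/3.3166 = -0.1708.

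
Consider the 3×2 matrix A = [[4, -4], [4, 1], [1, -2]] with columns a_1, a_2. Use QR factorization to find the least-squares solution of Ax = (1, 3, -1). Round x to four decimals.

x = (0.6620, 0.4889)

a_1 = (4, 4, 1); ‖a_1‖ = 5.7446, so e_1 = (0.6963, 0.6963, 0.1741).
e_1·a_2 = 0.6963·(-4) + 0.6963·1 + 0.1741·(-2) = -2.4371.
u_2 = a_2 + 2.4371·e_1 = (-2.3030, 2.6970, -1.5758).
‖u_2‖ = 3.8808, so e_2 = (-0.5934, 0.6950, -0.4060).
Qᵀb = (2.6112, 1.8975).
Back-substitute: x_2 = 1.8975/3.8808 = 0.4889.
x_1 = (2.6112 + 2.4371·0.4889)/5.7446 = 0.6620.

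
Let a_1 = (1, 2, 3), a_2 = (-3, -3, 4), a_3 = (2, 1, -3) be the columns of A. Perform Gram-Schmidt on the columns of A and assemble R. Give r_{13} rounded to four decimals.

r_{13} = -1.3363

a_1 = (1, 2, 3); ‖a_1‖ = 3.7417, so q_1 = (0.2673, 0.5345, 0.8018).
r_{13} = q_1·a_3 = -1.3363.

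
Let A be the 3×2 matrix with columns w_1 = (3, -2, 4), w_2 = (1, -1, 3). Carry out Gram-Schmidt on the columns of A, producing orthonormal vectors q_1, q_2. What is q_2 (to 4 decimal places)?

w_1 = (3, -2, 4); ‖w_1‖ = 5.3852, so q_1 = (0.5571, -0.3714, 0.7428).
q_1·w_2 = 0.5571·1 + (-0.3714)·(-1) + 0.7428·3 = 3.1568.
u_2 = w_2 − 3.1568·q_1 = (-0.7586, 0.1724, 0.6552).
‖u_2‖ = 1.0171, so q_2 = (-0.7459, 0.1695, 0.6442).

q_2 = (-0.7459, 0.1695, 0.6442)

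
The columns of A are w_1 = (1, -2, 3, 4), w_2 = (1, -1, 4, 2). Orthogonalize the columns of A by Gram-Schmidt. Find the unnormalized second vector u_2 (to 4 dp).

q_1 = w_1/‖w_1‖ = (1, -2, 3, 4)/5.4772 = (0.1826, -0.3651, 0.5477, 0.7303).
r_{12} = q_1·w_2 = 4.1992.
u_2 = w_2 − 4.1992·q_1 = (0.2333, 0.5333, 1.7000, -1.0667).

u_2 = (0.2333, 0.5333, 1.7000, -1.0667)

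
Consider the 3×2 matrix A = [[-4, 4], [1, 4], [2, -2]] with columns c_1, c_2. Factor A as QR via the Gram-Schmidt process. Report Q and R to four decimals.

c_1 = (-4, 1, 2); ‖c_1‖ = 4.5826, so e_1 = (-0.8729, 0.2182, 0.4364).
e_1·c_2 = (-0.8729)·4 + 0.2182·4 + 0.4364·(-2) = -3.4915.
u_2 = c_2 + 3.4915·e_1 = (0.9524, 4.7619, -0.4762).
‖u_2‖ = 4.8795, so e_2 = (0.1952, 0.9759, -0.0976).

Q = [[-0.8729, 0.1952], [0.2182, 0.9759], [0.4364, -0.0976]], R = [[4.5826, -3.4915], [0.0000, 4.8795]]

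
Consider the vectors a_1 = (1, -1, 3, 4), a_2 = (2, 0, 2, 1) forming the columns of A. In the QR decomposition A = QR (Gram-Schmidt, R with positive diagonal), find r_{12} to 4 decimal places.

r_{12} = 2.3094

a_1 = (1, -1, 3, 4); ‖a_1‖ = 5.1962, so e_1 = (0.1925, -0.1925, 0.5774, 0.7698).
r_{12} = e_1·a_2 = 2.3094.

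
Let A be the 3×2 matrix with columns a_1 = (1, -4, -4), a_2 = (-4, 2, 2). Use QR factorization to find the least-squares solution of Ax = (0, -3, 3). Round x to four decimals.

x = (0.0000, 0.0000)

a_1 = (1, -4, -4); ‖a_1‖ = 5.7446, so q_1 = (0.1741, -0.6963, -0.6963).
q_1·a_2 = 0.1741·(-4) + (-0.6963)·2 + (-0.6963)·2 = -3.4816.
u_2 = a_2 + 3.4816·q_1 = (-3.3939, -0.4242, -0.4242).
‖u_2‖ = 3.4466, so q_2 = (-0.9847, -0.1231, -0.1231).
Qᵀb = (0.0000, 0.0000).
Back-substitute: x_2 = 0.0000/3.4466 = 0.0000.
x_1 = (0.0000 + 3.4816·0.0000)/5.7446 = 0.0000.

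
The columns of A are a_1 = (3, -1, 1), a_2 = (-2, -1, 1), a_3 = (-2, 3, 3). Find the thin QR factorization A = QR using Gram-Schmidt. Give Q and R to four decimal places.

Q = [[0.9045, -0.4264, 0.0000], [-0.3015, -0.6396, 0.7071], [0.3015, 0.6396, 0.7071]], R = [[3.3166, -1.2060, -1.8091], [0.0000, 2.1320, 0.8528], [0.0000, 0.0000, 4.2426]]

a_1 = (3, -1, 1); ‖a_1‖ = 3.3166, so q_1 = (0.9045, -0.3015, 0.3015).
q_1·a_2 = 0.9045·(-2) + (-0.3015)·(-1) + 0.3015·1 = -1.2060.
u_2 = a_2 + 1.2060·q_1 = (-0.9091, -1.3636, 1.3636).
‖u_2‖ = 2.1320, so q_2 = (-0.4264, -0.6396, 0.6396).
q_1·a_3 = 0.9045·(-2) + (-0.3015)·3 + 0.3015·3 = -1.8091; q_2·a_3 = (-0.4264)·(-2) + (-0.6396)·3 + 0.6396·3 = 0.8528.
u_3 = a_3 + 1.8091·q_1 − 0.8528·q_2 = (0.0000, 3.0000, 3.0000).
‖u_3‖ = 4.2426, so q_3 = (0.0000, 0.7071, 0.7071).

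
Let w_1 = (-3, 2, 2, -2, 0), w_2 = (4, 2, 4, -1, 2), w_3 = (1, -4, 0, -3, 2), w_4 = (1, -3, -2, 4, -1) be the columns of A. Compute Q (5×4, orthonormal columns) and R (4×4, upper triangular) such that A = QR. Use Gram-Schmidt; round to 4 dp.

q_1 = w_1/‖w_1‖ = (-3, 2, 2, -2, 0)/4.5826 = (-0.6547, 0.4364, 0.4364, -0.4364, 0.0000).
r_{12} = q_1·w_2 = 0.4364.
u_2 = w_2 − 0.4364·q_1 = (4.2857, 1.8095, 3.8095, -0.8095, 2.0000).
‖u_2‖ = 6.3882, so q_2 = (0.6709, 0.2833, 0.5963, -0.1267, 0.3131).
r_{13} = q_1·w_3 = -1.0911; r_{23} = q_2·w_3 = 0.5442.
u_3 = w_3 + 1.0911·q_1 − 0.5442·q_2 = (-0.0793, -3.6779, 0.1517, -3.4072, 1.8296).
‖u_3‖ = 5.3398, so q_3 = (-0.0149, -0.6888, 0.0284, -0.6381, 0.3426).
r_{14} = q_1·w_4 = -4.5826; r_{24} = q_2·w_4 = -2.1915; r_{34} = q_3·w_4 = -0.9003.
u_4 = w_4 + 4.5826·q_1 + 2.1915·q_2 + 0.9003·q_3 = (-0.5431, -0.9993, 1.3325, 1.1478, -0.0054).
‖u_4‖ = 2.0944, so q_4 = (-0.2593, -0.4771, 0.6362, 0.5480, -0.0026).

Q = [[-0.6547, 0.6709, -0.0149, -0.2593], [0.4364, 0.2833, -0.6888, -0.4771], [0.4364, 0.5963, 0.0284, 0.6362], [-0.4364, -0.1267, -0.6381, 0.5480], [0.0000, 0.3131, 0.3426, -0.0026]], R = [[4.5826, 0.4364, -1.0911, -4.5826], [0.0000, 6.3882, 0.5442, -2.1915], [0.0000, 0.0000, 5.3398, -0.9003], [0.0000, 0.0000, 0.0000, 2.0944]]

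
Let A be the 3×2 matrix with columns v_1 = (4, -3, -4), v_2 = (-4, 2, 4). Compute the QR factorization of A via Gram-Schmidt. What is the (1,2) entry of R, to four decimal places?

v_1 = (4, -3, -4); ‖v_1‖ = 6.4031, so q_1 = (0.6247, -0.4685, -0.6247).
r_{12} = q_1·v_2 = -5.9346.

r_{12} = -5.9346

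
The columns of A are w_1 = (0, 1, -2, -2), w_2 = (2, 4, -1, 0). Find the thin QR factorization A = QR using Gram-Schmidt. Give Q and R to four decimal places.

Q = [[0.0000, 0.4851], [0.3333, 0.8085], [-0.6667, 0.0808], [-0.6667, 0.3234]], R = [[3.0000, 2.0000], [0.0000, 4.1231]]

q_1 = w_1/‖w_1‖ = (0, 1, -2, -2)/3.0000 = (0.0000, 0.3333, -0.6667, -0.6667).
r_{12} = q_1·w_2 = 2.0000.
u_2 = w_2 − 2.0000·q_1 = (2.0000, 3.3333, 0.3333, 1.3333).
‖u_2‖ = 4.1231, so q_2 = (0.4851, 0.8085, 0.0808, 0.3234).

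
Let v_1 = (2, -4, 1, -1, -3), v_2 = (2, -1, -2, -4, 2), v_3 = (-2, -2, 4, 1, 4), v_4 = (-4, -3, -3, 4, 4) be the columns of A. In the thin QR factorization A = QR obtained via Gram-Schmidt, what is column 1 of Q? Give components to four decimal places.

v_1 = (2, -4, 1, -1, -3); ‖v_1‖ = 5.5678, so e_1 = (0.3592, -0.7184, 0.1796, -0.1796, -0.5388).

e_1 = (0.3592, -0.7184, 0.1796, -0.1796, -0.5388)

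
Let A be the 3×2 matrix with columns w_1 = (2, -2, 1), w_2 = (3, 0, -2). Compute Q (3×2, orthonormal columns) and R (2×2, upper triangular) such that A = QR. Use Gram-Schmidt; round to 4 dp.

Q = [[0.6667, 0.6302], [-0.6667, 0.2653], [0.3333, -0.7297]], R = [[3.0000, 1.3333], [0.0000, 3.3500]]

e_1 = w_1/‖w_1‖ = (2, -2, 1)/3.0000 = (0.6667, -0.6667, 0.3333).
r_{12} = e_1·w_2 = 1.3333.
u_2 = w_2 − 1.3333·e_1 = (2.1111, 0.8889, -2.4444).
‖u_2‖ = 3.3500, so e_2 = (0.6302, 0.2653, -0.7297).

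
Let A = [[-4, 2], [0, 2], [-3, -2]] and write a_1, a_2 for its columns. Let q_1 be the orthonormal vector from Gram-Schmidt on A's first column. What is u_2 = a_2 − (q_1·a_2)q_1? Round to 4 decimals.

a_1 = (-4, 0, -3); ‖a_1‖ = 5.0000, so q_1 = (-0.8000, 0.0000, -0.6000).
q_1·a_2 = (-0.8000)·2 + 0.0000·2 + (-0.6000)·(-2) = -0.4000.
u_2 = a_2 + 0.4000·q_1 = (1.6800, 2.0000, -2.2400).

u_2 = (1.6800, 2.0000, -2.2400)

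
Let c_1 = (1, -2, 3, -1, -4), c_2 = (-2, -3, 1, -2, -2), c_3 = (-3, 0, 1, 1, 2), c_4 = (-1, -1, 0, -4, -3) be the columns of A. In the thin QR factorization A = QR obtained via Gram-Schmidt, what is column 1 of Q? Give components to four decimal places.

c_1 = (1, -2, 3, -1, -4); ‖c_1‖ = 5.5678, so q_1 = (0.1796, -0.3592, 0.5388, -0.1796, -0.7184).

q_1 = (0.1796, -0.3592, 0.5388, -0.1796, -0.7184)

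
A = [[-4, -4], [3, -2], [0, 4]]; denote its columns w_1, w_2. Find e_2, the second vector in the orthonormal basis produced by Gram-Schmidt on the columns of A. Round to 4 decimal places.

e_2 = (-0.4243, -0.5657, 0.7071)

e_1 = w_1/‖w_1‖ = (-4, 3, 0)/5.0000 = (-0.8000, 0.6000, 0.0000).
r_{12} = e_1·w_2 = 2.0000.
u_2 = w_2 − 2.0000·e_1 = (-2.4000, -3.2000, 4.0000).
‖u_2‖ = 5.6569, so e_2 = (-0.4243, -0.5657, 0.7071).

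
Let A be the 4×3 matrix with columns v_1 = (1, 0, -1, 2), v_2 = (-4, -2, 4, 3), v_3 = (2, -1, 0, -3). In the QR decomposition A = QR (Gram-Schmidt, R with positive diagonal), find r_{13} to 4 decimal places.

v_1 = (1, 0, -1, 2); ‖v_1‖ = 2.4495, so q_1 = (0.4082, 0.0000, -0.4082, 0.8165).
r_{13} = q_1·v_3 = -1.6330.

r_{13} = -1.6330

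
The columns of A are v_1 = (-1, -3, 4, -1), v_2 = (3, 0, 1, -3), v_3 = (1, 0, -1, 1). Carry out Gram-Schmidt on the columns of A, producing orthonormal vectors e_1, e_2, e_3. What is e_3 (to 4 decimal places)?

v_1 = (-1, -3, 4, -1); ‖v_1‖ = 5.1962, so e_1 = (-0.1925, -0.5774, 0.7698, -0.1925).
e_1·v_2 = (-0.1925)·3 + (-0.5774)·0 + 0.7698·1 + (-0.1925)·(-3) = 0.7698.
u_2 = v_2 − 0.7698·e_1 = (3.1481, 0.4444, 0.4074, -2.8519).
‖u_2‖ = 4.2904, so e_2 = (0.7338, 0.1036, 0.0950, -0.6647).
e_1·v_3 = (-0.1925)·1 + (-0.5774)·0 + 0.7698·(-1) + (-0.1925)·1 = -1.1547; e_2·v_3 = 0.7338·1 + 0.1036·0 + 0.0950·(-1) + (-0.6647)·1 = -0.0259.
u_3 = v_3 + 1.1547·e_1 + 0.0259·e_2 = (0.7968, -0.6640, -0.1087, 0.7606).
‖u_3‖ = 1.2907, so e_3 = (0.6173, -0.5144, -0.0842, 0.5892).

e_3 = (0.6173, -0.5144, -0.0842, 0.5892)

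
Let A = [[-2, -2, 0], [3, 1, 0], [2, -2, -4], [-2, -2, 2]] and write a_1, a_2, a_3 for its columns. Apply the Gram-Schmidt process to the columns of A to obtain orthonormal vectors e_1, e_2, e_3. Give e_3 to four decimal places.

e_1 = a_1/‖a_1‖ = (-2, 3, 2, -2)/4.5826 = (-0.4364, 0.6547, 0.4364, -0.4364).
r_{12} = e_1·a_2 = 1.5275.
u_2 = a_2 − 1.5275·e_1 = (-1.3333, 0.0000, -2.6667, -1.3333).
‖u_2‖ = 3.2660, so e_2 = (-0.4082, 0.0000, -0.8165, -0.4082).
r_{13} = e_1·a_3 = -2.6186; r_{23} = e_2·a_3 = 2.4495.
u_3 = a_3 + 2.6186·e_1 − 2.4495·e_2 = (-0.1429, 1.7143, -0.8571, 1.8571).
‖u_3‖ = 2.6726, so e_3 = (-0.0535, 0.6414, -0.3207, 0.6949).

e_3 = (-0.0535, 0.6414, -0.3207, 0.6949)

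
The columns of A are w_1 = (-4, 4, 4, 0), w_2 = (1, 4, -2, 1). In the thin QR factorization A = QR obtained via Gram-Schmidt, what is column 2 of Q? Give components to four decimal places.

w_1 = (-4, 4, 4, 0); ‖w_1‖ = 6.9282, so e_1 = (-0.5774, 0.5774, 0.5774, 0.0000).
e_1·w_2 = (-0.5774)·1 + 0.5774·4 + 0.5774·(-2) + 0.0000·1 = 0.5774.
u_2 = w_2 − 0.5774·e_1 = (1.3333, 3.6667, -2.3333, 1.0000).
‖u_2‖ = 4.6547, so e_2 = (0.2864, 0.7877, -0.5013, 0.2148).

e_2 = (0.2864, 0.7877, -0.5013, 0.2148)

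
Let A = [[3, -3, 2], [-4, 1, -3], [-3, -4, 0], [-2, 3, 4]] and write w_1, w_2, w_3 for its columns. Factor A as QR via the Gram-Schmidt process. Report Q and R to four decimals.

Q = [[0.4867, -0.4215, 0.3083], [-0.6489, 0.0453, -0.3918], [-0.4867, -0.7841, 0.2849], [-0.3244, 0.4532, 0.8187]], R = [[6.1644, -1.1355, 1.6222], [0.0000, 5.8061, 0.8340], [0.0000, 0.0000, 5.0668]]

w_1 = (3, -4, -3, -2); ‖w_1‖ = 6.1644, so q_1 = (0.4867, -0.6489, -0.4867, -0.3244).
q_1·w_2 = 0.4867·(-3) + (-0.6489)·1 + (-0.4867)·(-4) + (-0.3244)·3 = -1.1355.
u_2 = w_2 + 1.1355·q_1 = (-2.4474, 0.2632, -4.5526, 2.6316).
‖u_2‖ = 5.8061, so q_2 = (-0.4215, 0.0453, -0.7841, 0.4532).
q_1·w_3 = 0.4867·2 + (-0.6489)·(-3) + (-0.4867)·0 + (-0.3244)·4 = 1.6222; q_2·w_3 = (-0.4215)·2 + 0.0453·(-3) + (-0.7841)·0 + 0.4532·4 = 0.8340.
u_3 = w_3 − 1.6222·q_1 − 0.8340·q_2 = (1.5621, -1.9852, 1.4434, 4.1483).
‖u_3‖ = 5.0668, so q_3 = (0.3083, -0.3918, 0.2849, 0.8187).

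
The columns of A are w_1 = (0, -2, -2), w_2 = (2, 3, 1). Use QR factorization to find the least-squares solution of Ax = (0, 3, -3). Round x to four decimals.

w_1 = (0, -2, -2); ‖w_1‖ = 2.8284, so e_1 = (0.0000, -0.7071, -0.7071).
e_1·w_2 = 0.0000·2 + (-0.7071)·3 + (-0.7071)·1 = -2.8284.
u_2 = w_2 + 2.8284·e_1 = (2.0000, 1.0000, -1.0000).
‖u_2‖ = 2.4495, so e_2 = (0.8165, 0.4082, -0.4082).
Qᵀb = (0.0000, 2.4495).
Back-substitute: x_2 = 2.4495/2.4495 = 1.0000.
x_1 = (0.0000 + 2.8284·1.0000)/2.8284 = 1.0000.

x = (1.0000, 1.0000)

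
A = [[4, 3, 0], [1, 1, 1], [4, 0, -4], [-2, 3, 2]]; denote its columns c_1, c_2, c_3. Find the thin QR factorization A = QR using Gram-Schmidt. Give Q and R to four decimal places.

Q = [[0.6576, 0.5336, 0.3207], [0.1644, 0.1929, 0.4645], [0.6576, -0.1800, -0.6747], [-0.3288, 0.8036, -0.4756]], R = [[6.0828, 1.1508, -3.1236], [0.0000, 4.2042, 2.5200], [0.0000, 0.0000, 2.2120]]

c_1 = (4, 1, 4, -2); ‖c_1‖ = 6.0828, so e_1 = (0.6576, 0.1644, 0.6576, -0.3288).
e_1·c_2 = 0.6576·3 + 0.1644·1 + 0.6576·0 + (-0.3288)·3 = 1.1508.
u_2 = c_2 − 1.1508·e_1 = (2.2432, 0.8108, -0.7568, 3.3784).
‖u_2‖ = 4.2042, so e_2 = (0.5336, 0.1929, -0.1800, 0.8036).
e_1·c_3 = 0.6576·0 + 0.1644·1 + 0.6576·(-4) + (-0.3288)·2 = -3.1236; e_2·c_3 = 0.5336·0 + 0.1929·1 + (-0.1800)·(-4) + 0.8036·2 = 2.5200.
u_3 = c_3 + 3.1236·e_1 − 2.5200·e_2 = (0.7095, 1.0275, -1.4924, -1.0520).
‖u_3‖ = 2.2120, so e_3 = (0.3207, 0.4645, -0.6747, -0.4756).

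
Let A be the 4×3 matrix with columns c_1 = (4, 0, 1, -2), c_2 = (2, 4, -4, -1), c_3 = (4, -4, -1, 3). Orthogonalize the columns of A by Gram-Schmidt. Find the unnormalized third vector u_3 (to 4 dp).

u_3 = (2.5182, -2.9150, -2.5911, 3.7409)

q_1 = c_1/‖c_1‖ = (4, 0, 1, -2)/4.5826 = (0.8729, 0.0000, 0.2182, -0.4364).
r_{12} = q_1·c_2 = 1.3093.
u_2 = c_2 − 1.3093·q_1 = (0.8571, 4.0000, -4.2857, -0.4286).
‖u_2‖ = 5.9402, so q_2 = (0.1443, 0.6734, -0.7215, -0.0721).
r_{13} = q_1·c_3 = 1.9640; r_{23} = q_2·c_3 = -1.6113.
u_3 = c_3 − 1.9640·q_1 + 1.6113·q_2 = (2.5182, -2.9150, -2.5911, 3.7409).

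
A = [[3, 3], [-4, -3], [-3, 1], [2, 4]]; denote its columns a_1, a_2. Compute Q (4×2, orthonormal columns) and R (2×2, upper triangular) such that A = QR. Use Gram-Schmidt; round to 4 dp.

Q = [[0.4867, 0.2284], [-0.6489, -0.0634], [-0.4867, 0.7358], [0.3244, 0.6343]], R = [[6.1644, 4.2178], [0.0000, 4.1486]]

e_1 = a_1/‖a_1‖ = (3, -4, -3, 2)/6.1644 = (0.4867, -0.6489, -0.4867, 0.3244).
r_{12} = e_1·a_2 = 4.2178.
u_2 = a_2 − 4.2178·e_1 = (0.9474, -0.2632, 3.0526, 2.6316).
‖u_2‖ = 4.1486, so e_2 = (0.2284, -0.0634, 0.7358, 0.6343).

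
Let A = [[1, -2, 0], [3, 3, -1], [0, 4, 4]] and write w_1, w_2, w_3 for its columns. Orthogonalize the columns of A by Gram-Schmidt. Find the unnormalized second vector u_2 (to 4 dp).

u_2 = (-2.7000, 0.9000, 4.0000)

w_1 = (1, 3, 0); ‖w_1‖ = 3.1623, so q_1 = (0.3162, 0.9487, 0.0000).
q_1·w_2 = 0.3162·(-2) + 0.9487·3 + 0.0000·4 = 2.2136.
u_2 = w_2 − 2.2136·q_1 = (-2.7000, 0.9000, 4.0000).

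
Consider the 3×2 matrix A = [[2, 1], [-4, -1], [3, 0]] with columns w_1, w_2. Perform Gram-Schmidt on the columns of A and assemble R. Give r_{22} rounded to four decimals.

w_1 = (2, -4, 3); ‖w_1‖ = 5.3852, so q_1 = (0.3714, -0.7428, 0.5571).
q_1·w_2 = 0.3714·1 + (-0.7428)·(-1) + 0.5571·0 = 1.1142.
u_2 = w_2 − 1.1142·q_1 = (0.5862, -0.1724, -0.6207).
r_{22} = ‖u_2‖ = 0.8710.

r_{22} = 0.8710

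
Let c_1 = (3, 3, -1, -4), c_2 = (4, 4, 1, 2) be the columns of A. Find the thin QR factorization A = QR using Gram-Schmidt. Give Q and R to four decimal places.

Q = [[0.5071, 0.4909], [0.5071, 0.4909], [-0.1690, 0.2584], [-0.6761, 0.6718]], R = [[5.9161, 2.5355], [0.0000, 5.5291]]

c_1 = (3, 3, -1, -4); ‖c_1‖ = 5.9161, so q_1 = (0.5071, 0.5071, -0.1690, -0.6761).
q_1·c_2 = 0.5071·4 + 0.5071·4 + (-0.1690)·1 + (-0.6761)·2 = 2.5355.
u_2 = c_2 − 2.5355·q_1 = (2.7143, 2.7143, 1.4286, 3.7143).
‖u_2‖ = 5.5291, so q_2 = (0.4909, 0.4909, 0.2584, 0.6718).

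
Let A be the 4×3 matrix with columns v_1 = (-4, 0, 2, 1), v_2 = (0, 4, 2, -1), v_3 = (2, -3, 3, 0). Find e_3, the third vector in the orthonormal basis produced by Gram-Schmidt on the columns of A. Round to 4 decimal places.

e_3 = (0.3953, -0.4200, 0.8154, -0.0494)

e_1 = v_1/‖v_1‖ = (-4, 0, 2, 1)/4.5826 = (-0.8729, 0.0000, 0.4364, 0.2182).
r_{12} = e_1·v_2 = 0.6547.
u_2 = v_2 − 0.6547·e_1 = (0.5714, 4.0000, 1.7143, -1.1429).
‖u_2‖ = 4.5356, so e_2 = (0.1260, 0.8819, 0.3780, -0.2520).
r_{13} = e_1·v_3 = -0.4364; r_{23} = e_2·v_3 = -1.2599.
u_3 = v_3 + 0.4364·e_1 + 1.2599·e_2 = (1.7778, -1.8889, 3.6667, -0.2222).
‖u_3‖ = 4.4969, so e_3 = (0.3953, -0.4200, 0.8154, -0.0494).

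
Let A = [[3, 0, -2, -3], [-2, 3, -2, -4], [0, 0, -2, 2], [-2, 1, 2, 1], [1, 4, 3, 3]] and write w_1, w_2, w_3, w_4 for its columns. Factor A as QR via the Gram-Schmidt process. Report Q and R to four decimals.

w_1 = (3, -2, 0, -2, 1); ‖w_1‖ = 4.2426, so q_1 = (0.7071, -0.4714, 0.0000, -0.4714, 0.2357).
q_1·w_2 = 0.7071·0 + (-0.4714)·3 + 0.0000·0 + (-0.4714)·1 + 0.2357·4 = -0.9428.
u_2 = w_2 + 0.9428·q_1 = (0.6667, 2.5556, 0.0000, 0.5556, 4.2222).
‖u_2‖ = 5.0111, so q_2 = (0.1330, 0.5100, 0.0000, 0.1109, 0.8426).
q_1·w_3 = 0.7071·(-2) + (-0.4714)·(-2) + 0.0000·(-2) + (-0.4714)·2 + 0.2357·3 = -0.7071; q_2·w_3 = 0.1330·(-2) + 0.5100·(-2) + 0.0000·(-2) + 0.1109·2 + 0.8426·3 = 1.4634.
u_3 = w_3 + 0.7071·q_1 − 1.4634·q_2 = (-1.6947, -3.0796, -2.0000, 1.5044, 1.9336).
‖u_3‖ = 4.7285, so q_3 = (-0.3584, -0.6513, -0.4230, 0.3182, 0.4089).
q_1·w_4 = 0.7071·(-3) + (-0.4714)·(-4) + 0.0000·2 + (-0.4714)·1 + 0.2357·3 = 0.0000; q_2·w_4 = 0.1330·(-3) + 0.5100·(-4) + 0.0000·2 + 0.1109·1 + 0.8426·3 = 0.1996; q_3·w_4 = (-0.3584)·(-3) + (-0.6513)·(-4) + (-0.4230)·2 + 0.3182·1 + 0.4089·3 = 4.3794.
u_4 = w_4 + 0.0000·q_1 − 0.1996·q_2 − 4.3794·q_3 = (-1.4570, -1.2495, 3.8524, -0.4155, 1.0410).
‖u_4‖ = 4.4476, so q_4 = (-0.3276, -0.2809, 0.8662, -0.0934, 0.2341).

Q = [[0.7071, 0.1330, -0.3584, -0.3276], [-0.4714, 0.5100, -0.6513, -0.2809], [0.0000, 0.0000, -0.4230, 0.8662], [-0.4714, 0.1109, 0.3182, -0.0934], [0.2357, 0.8426, 0.4089, 0.2341]], R = [[4.2426, -0.9428, -0.7071, 0.0000], [0.0000, 5.0111, 1.4634, 0.1996], [0.0000, 0.0000, 4.7285, 4.3794], [0.0000, 0.0000, 0.0000, 4.4476]]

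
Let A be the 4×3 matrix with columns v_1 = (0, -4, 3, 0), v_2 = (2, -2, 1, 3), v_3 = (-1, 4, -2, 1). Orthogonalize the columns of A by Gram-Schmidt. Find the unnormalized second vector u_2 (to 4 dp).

v_1 = (0, -4, 3, 0); ‖v_1‖ = 5.0000, so q_1 = (0.0000, -0.8000, 0.6000, 0.0000).
q_1·v_2 = 0.0000·2 + (-0.8000)·(-2) + 0.6000·1 + 0.0000·3 = 2.2000.
u_2 = v_2 − 2.2000·q_1 = (2.0000, -0.2400, -0.3200, 3.0000).

u_2 = (2.0000, -0.2400, -0.3200, 3.0000)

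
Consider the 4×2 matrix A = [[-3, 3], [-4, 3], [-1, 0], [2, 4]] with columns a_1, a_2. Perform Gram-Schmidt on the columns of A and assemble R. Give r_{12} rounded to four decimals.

r_{12} = -2.3735

a_1 = (-3, -4, -1, 2); ‖a_1‖ = 5.4772, so q_1 = (-0.5477, -0.7303, -0.1826, 0.3651).
r_{12} = q_1·a_2 = -2.3735.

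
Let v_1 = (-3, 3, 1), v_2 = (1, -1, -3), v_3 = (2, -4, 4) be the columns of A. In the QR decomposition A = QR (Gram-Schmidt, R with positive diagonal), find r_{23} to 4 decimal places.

v_1 = (-3, 3, 1); ‖v_1‖ = 4.3589, so e_1 = (-0.6882, 0.6882, 0.2294).
e_1·v_2 = (-0.6882)·1 + 0.6882·(-1) + 0.2294·(-3) = -2.0647.
u_2 = v_2 + 2.0647·e_1 = (-0.4211, 0.4211, -2.5263).
‖u_2‖ = 2.5955, so e_2 = (-0.1622, 0.1622, -0.9733).
r_{23} = e_2·v_3 = -4.8666.

r_{23} = -4.8666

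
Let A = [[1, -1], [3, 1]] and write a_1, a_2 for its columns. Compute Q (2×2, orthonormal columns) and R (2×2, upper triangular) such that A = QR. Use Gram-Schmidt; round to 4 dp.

q_1 = a_1/‖a_1‖ = (1, 3)/3.1623 = (0.3162, 0.9487).
r_{12} = q_1·a_2 = 0.6325.
u_2 = a_2 − 0.6325·q_1 = (-1.2000, 0.4000).
‖u_2‖ = 1.2649, so q_2 = (-0.9487, 0.3162).

Q = [[0.3162, -0.9487], [0.9487, 0.3162]], R = [[3.1623, 0.6325], [0.0000, 1.2649]]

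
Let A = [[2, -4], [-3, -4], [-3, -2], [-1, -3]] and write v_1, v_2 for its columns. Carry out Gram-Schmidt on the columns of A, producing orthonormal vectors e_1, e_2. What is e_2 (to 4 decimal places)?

e_1 = v_1/‖v_1‖ = (2, -3, -3, -1)/4.7958 = (0.4170, -0.6255, -0.6255, -0.2085).
r_{12} = e_1·v_2 = 2.7107.
u_2 = v_2 − 2.7107·e_1 = (-5.1304, -2.3043, -0.3043, -2.4348).
‖u_2‖ = 6.1361, so e_2 = (-0.8361, -0.3755, -0.0496, -0.3968).

e_2 = (-0.8361, -0.3755, -0.0496, -0.3968)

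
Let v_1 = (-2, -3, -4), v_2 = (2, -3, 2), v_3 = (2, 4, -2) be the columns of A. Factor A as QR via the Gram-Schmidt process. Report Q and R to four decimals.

Q = [[-0.3714, 0.4389, 0.8182], [-0.5571, -0.8103, 0.1818], [-0.7428, 0.3883, -0.5455]], R = [[5.3852, -0.5571, -1.4856], [0.0000, 4.0853, -3.1399], [0.0000, 0.0000, 3.4545]]

v_1 = (-2, -3, -4); ‖v_1‖ = 5.3852, so e_1 = (-0.3714, -0.5571, -0.7428).
e_1·v_2 = (-0.3714)·2 + (-0.5571)·(-3) + (-0.7428)·2 = -0.5571.
u_2 = v_2 + 0.5571·e_1 = (1.7931, -3.3103, 1.5862).
‖u_2‖ = 4.0853, so e_2 = (0.4389, -0.8103, 0.3883).
e_1·v_3 = (-0.3714)·2 + (-0.5571)·4 + (-0.7428)·(-2) = -1.4856; e_2·v_3 = 0.4389·2 + (-0.8103)·4 + 0.3883·(-2) = -3.1399.
u_3 = v_3 + 1.4856·e_1 + 3.1399·e_2 = (2.8264, 0.6281, -1.8843).
‖u_3‖ = 3.4545, so e_3 = (0.8182, 0.1818, -0.5455).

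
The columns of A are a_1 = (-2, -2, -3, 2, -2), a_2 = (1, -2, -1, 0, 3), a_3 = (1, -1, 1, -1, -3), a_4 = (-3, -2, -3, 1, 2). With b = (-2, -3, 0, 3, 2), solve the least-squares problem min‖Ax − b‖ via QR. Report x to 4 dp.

a_1 = (-2, -2, -3, 2, -2); ‖a_1‖ = 5.0000, so e_1 = (-0.4000, -0.4000, -0.6000, 0.4000, -0.4000).
e_1·a_2 = (-0.4000)·1 + (-0.4000)·(-2) + (-0.6000)·(-1) + 0.4000·0 + (-0.4000)·3 = -0.2000.
u_2 = a_2 + 0.2000·e_1 = (0.9200, -2.0800, -1.1200, 0.0800, 2.9200).
‖u_2‖ = 3.8678, so e_2 = (0.2379, -0.5378, -0.2896, 0.0207, 0.7549).
e_1·a_3 = (-0.4000)·1 + (-0.4000)·(-1) + (-0.6000)·1 + 0.4000·(-1) + (-0.4000)·(-3) = 0.2000; e_2·a_3 = 0.2379·1 + (-0.5378)·(-1) + (-0.2896)·1 + 0.0207·(-1) + 0.7549·(-3) = -1.7995.
u_3 = a_3 − 0.2000·e_1 + 1.7995·e_2 = (1.5080, -1.8877, 0.5989, -1.0428, -1.5615).
‖u_3‖ = 3.1180, so e_3 = (0.4837, -0.6054, 0.1921, -0.3344, -0.5008).
e_1·a_4 = (-0.4000)·(-3) + (-0.4000)·(-2) + (-0.6000)·(-3) + 0.4000·1 + (-0.4000)·2 = 3.4000; e_2·a_4 = 0.2379·(-3) + (-0.5378)·(-2) + (-0.2896)·(-3) + 0.0207·1 + 0.7549·2 = 2.7612; e_3·a_4 = 0.4837·(-3) + (-0.6054)·(-2) + 0.1921·(-3) + (-0.3344)·1 + (-0.5008)·2 = -2.1524.
u_4 = a_4 − 3.4000·e_1 − 2.7612·e_2 + 2.1524·e_3 = (-1.2558, -0.4582, 0.2530, -1.1370, 0.1975).
‖u_4‖ = 1.7840, so e_4 = (-0.7039, -0.2568, 0.1418, -0.6373, 0.1107).
Qᵀb = (2.4000, 2.7095, -1.1560, 0.4878).
Back-substitute: x_4 = 0.4878/1.7840 = 0.2734.
x_3 = (-1.1560 + 2.1524·0.2734)/3.1180 = -0.1820.
x_2 = (2.7095 + 1.7995·(-0.1820) − 2.7612·0.2734)/3.8678 = 0.4207.
x_1 = (2.4000 + 0.2000·0.4207 − 0.2000·(-0.1820) − 3.4000·0.2734)/5.0000 = 0.3182.

x = (0.3182, 0.4207, -0.1820, 0.2734)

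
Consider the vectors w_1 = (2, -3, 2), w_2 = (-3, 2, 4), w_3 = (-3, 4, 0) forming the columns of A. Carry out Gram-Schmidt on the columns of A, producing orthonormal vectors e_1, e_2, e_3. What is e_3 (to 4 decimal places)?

e_3 = (0.7326, 0.6410, 0.2289)

e_1 = w_1/‖w_1‖ = (2, -3, 2)/4.1231 = (0.4851, -0.7276, 0.4851).
r_{12} = e_1·w_2 = -0.9701.
u_2 = w_2 + 0.9701·e_1 = (-2.5294, 1.2941, 4.4706).
‖u_2‖ = 5.2971, so e_2 = (-0.4775, 0.2443, 0.8440).
r_{13} = e_1·w_3 = -4.3656; r_{23} = e_2·w_3 = 2.4098.
u_3 = w_3 + 4.3656·e_1 − 2.4098·e_2 = (0.2683, 0.2348, 0.0839).
‖u_3‖ = 0.3663, so e_3 = (0.7326, 0.6410, 0.2289).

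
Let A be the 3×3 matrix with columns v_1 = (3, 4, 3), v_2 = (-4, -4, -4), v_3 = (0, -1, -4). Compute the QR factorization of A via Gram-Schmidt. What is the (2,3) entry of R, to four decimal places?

r_{23} = 1.2127

v_1 = (3, 4, 3); ‖v_1‖ = 5.8310, so q_1 = (0.5145, 0.6860, 0.5145).
q_1·v_2 = 0.5145·(-4) + 0.6860·(-4) + 0.5145·(-4) = -6.8599.
u_2 = v_2 + 6.8599·q_1 = (-0.4706, 0.7059, -0.4706).
‖u_2‖ = 0.9701, so q_2 = (-0.4851, 0.7276, -0.4851).
r_{23} = q_2·v_3 = 1.2127.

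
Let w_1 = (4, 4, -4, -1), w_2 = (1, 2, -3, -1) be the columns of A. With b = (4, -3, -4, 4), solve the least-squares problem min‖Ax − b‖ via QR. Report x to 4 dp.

w_1 = (4, 4, -4, -1); ‖w_1‖ = 7.0000, so e_1 = (0.5714, 0.5714, -0.5714, -0.1429).
e_1·w_2 = 0.5714·1 + 0.5714·2 + (-0.5714)·(-3) + (-0.1429)·(-1) = 3.5714.
u_2 = w_2 − 3.5714·e_1 = (-1.0408, -0.0408, -0.9592, -0.4898).
‖u_2‖ = 1.4983, so e_2 = (-0.6947, -0.0272, -0.6402, -0.3269).
Qᵀb = (2.2857, -1.4438).
Back-substitute: x_2 = -1.4438/1.4983 = -0.9636.
x_1 = (2.2857 − 3.5714·(-0.9636))/7.0000 = 0.8182.

x = (0.8182, -0.9636)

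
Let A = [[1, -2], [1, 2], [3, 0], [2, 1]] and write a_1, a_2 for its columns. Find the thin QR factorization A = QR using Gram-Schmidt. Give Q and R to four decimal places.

q_1 = a_1/‖a_1‖ = (1, 1, 3, 2)/3.8730 = (0.2582, 0.2582, 0.7746, 0.5164).
r_{12} = q_1·a_2 = 0.5164.
u_2 = a_2 − 0.5164·q_1 = (-2.1333, 1.8667, -0.4000, 0.7333).
‖u_2‖ = 2.9552, so q_2 = (-0.7219, 0.6317, -0.1354, 0.2481).

Q = [[0.2582, -0.7219], [0.2582, 0.6317], [0.7746, -0.1354], [0.5164, 0.2481]], R = [[3.8730, 0.5164], [0.0000, 2.9552]]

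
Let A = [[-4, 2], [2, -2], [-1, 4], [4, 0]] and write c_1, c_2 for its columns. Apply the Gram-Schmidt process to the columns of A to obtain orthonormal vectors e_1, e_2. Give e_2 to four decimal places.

e_2 = (0.0654, -0.2747, 0.8632, 0.4185)

e_1 = c_1/‖c_1‖ = (-4, 2, -1, 4)/6.0828 = (-0.6576, 0.3288, -0.1644, 0.6576).
r_{12} = e_1·c_2 = -2.6304.
u_2 = c_2 + 2.6304·e_1 = (0.2703, -1.1351, 3.5676, 1.7297).
‖u_2‖ = 4.1329, so e_2 = (0.0654, -0.2747, 0.8632, 0.4185).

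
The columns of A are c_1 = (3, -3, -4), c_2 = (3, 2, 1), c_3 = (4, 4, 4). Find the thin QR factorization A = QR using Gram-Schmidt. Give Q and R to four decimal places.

Q = [[0.5145, 0.8262, 0.2294], [-0.5145, 0.5115, -0.6882], [-0.6860, 0.2361, 0.6882]], R = [[5.8310, -0.1715, -2.7440], [0.0000, 3.7377, 6.2951], [0.0000, 0.0000, 0.9177]]

c_1 = (3, -3, -4); ‖c_1‖ = 5.8310, so q_1 = (0.5145, -0.5145, -0.6860).
q_1·c_2 = 0.5145·3 + (-0.5145)·2 + (-0.6860)·1 = -0.1715.
u_2 = c_2 + 0.1715·q_1 = (3.0882, 1.9118, 0.8824).
‖u_2‖ = 3.7377, so q_2 = (0.8262, 0.5115, 0.2361).
q_1·c_3 = 0.5145·4 + (-0.5145)·4 + (-0.6860)·4 = -2.7440; q_2·c_3 = 0.8262·4 + 0.5115·4 + 0.2361·4 = 6.2951.
u_3 = c_3 + 2.7440·q_1 − 6.2951·q_2 = (0.2105, -0.6316, 0.6316).
‖u_3‖ = 0.9177, so q_3 = (0.2294, -0.6882, 0.6882).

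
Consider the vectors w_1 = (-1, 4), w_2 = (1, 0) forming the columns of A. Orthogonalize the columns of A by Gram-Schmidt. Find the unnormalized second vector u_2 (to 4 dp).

w_1 = (-1, 4); ‖w_1‖ = 4.1231, so e_1 = (-0.2425, 0.9701).
e_1·w_2 = (-0.2425)·1 + 0.9701·0 = -0.2425.
u_2 = w_2 + 0.2425·e_1 = (0.9412, 0.2353).

u_2 = (0.9412, 0.2353)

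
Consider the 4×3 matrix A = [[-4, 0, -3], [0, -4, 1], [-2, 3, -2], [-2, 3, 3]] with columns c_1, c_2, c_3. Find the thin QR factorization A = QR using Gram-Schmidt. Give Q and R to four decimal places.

Q = [[-0.8165, -0.3780, -0.2451], [0.0000, -0.7559, 0.3677], [-0.4082, 0.3780, -0.3399], [-0.4082, 0.3780, 0.8302]], R = [[4.8990, -2.4495, 2.0412], [0.0000, 5.2915, 0.7559], [0.0000, 0.0000, 4.2734]]

c_1 = (-4, 0, -2, -2); ‖c_1‖ = 4.8990, so e_1 = (-0.8165, 0.0000, -0.4082, -0.4082).
e_1·c_2 = (-0.8165)·0 + 0.0000·(-4) + (-0.4082)·3 + (-0.4082)·3 = -2.4495.
u_2 = c_2 + 2.4495·e_1 = (-2.0000, -4.0000, 2.0000, 2.0000).
‖u_2‖ = 5.2915, so e_2 = (-0.3780, -0.7559, 0.3780, 0.3780).
e_1·c_3 = (-0.8165)·(-3) + 0.0000·1 + (-0.4082)·(-2) + (-0.4082)·3 = 2.0412; e_2·c_3 = (-0.3780)·(-3) + (-0.7559)·1 + 0.3780·(-2) + 0.3780·3 = 0.7559.
u_3 = c_3 − 2.0412·e_1 − 0.7559·e_2 = (-1.0476, 1.5714, -1.4524, 3.5476).
‖u_3‖ = 4.2734, so e_3 = (-0.2451, 0.3677, -0.3399, 0.8302).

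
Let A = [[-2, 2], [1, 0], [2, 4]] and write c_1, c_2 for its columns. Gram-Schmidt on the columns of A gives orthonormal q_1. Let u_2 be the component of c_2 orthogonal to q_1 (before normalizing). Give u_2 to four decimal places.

u_2 = (2.8889, -0.4444, 3.1111)

q_1 = c_1/‖c_1‖ = (-2, 1, 2)/3.0000 = (-0.6667, 0.3333, 0.6667).
r_{12} = q_1·c_2 = 1.3333.
u_2 = c_2 − 1.3333·q_1 = (2.8889, -0.4444, 3.1111).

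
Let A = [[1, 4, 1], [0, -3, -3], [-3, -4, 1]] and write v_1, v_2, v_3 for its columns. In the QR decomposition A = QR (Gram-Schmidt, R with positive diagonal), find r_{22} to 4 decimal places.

v_1 = (1, 0, -3); ‖v_1‖ = 3.1623, so e_1 = (0.3162, 0.0000, -0.9487).
e_1·v_2 = 0.3162·4 + 0.0000·(-3) + (-0.9487)·(-4) = 5.0596.
u_2 = v_2 − 5.0596·e_1 = (2.4000, -3.0000, 0.8000).
r_{22} = ‖u_2‖ = 3.9243.

r_{22} = 3.9243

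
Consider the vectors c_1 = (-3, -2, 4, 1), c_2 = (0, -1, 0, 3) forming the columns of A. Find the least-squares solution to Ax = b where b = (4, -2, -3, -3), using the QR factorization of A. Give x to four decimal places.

c_1 = (-3, -2, 4, 1); ‖c_1‖ = 5.4772, so e_1 = (-0.5477, -0.3651, 0.7303, 0.1826).
e_1·c_2 = (-0.5477)·0 + (-0.3651)·(-1) + 0.7303·0 + 0.1826·3 = 0.9129.
u_2 = c_2 − 0.9129·e_1 = (0.5000, -0.6667, -0.6667, 2.8333).
‖u_2‖ = 3.0277, so e_2 = (0.1651, -0.2202, -0.2202, 0.9358).
Qᵀb = (-4.1992, -1.0459).
Back-substitute: x_2 = -1.0459/3.0277 = -0.3455.
x_1 = (-4.1992 − 0.9129·(-0.3455))/5.4772 = -0.7091.

x = (-0.7091, -0.3455)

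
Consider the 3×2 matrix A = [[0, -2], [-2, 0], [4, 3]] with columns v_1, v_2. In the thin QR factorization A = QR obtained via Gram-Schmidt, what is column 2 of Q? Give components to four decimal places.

e_2 = (-0.8305, 0.4983, 0.2491)

v_1 = (0, -2, 4); ‖v_1‖ = 4.4721, so e_1 = (0.0000, -0.4472, 0.8944).
e_1·v_2 = 0.0000·(-2) + (-0.4472)·0 + 0.8944·3 = 2.6833.
u_2 = v_2 − 2.6833·e_1 = (-2.0000, 1.2000, 0.6000).
‖u_2‖ = 2.4083, so e_2 = (-0.8305, 0.4983, 0.2491).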